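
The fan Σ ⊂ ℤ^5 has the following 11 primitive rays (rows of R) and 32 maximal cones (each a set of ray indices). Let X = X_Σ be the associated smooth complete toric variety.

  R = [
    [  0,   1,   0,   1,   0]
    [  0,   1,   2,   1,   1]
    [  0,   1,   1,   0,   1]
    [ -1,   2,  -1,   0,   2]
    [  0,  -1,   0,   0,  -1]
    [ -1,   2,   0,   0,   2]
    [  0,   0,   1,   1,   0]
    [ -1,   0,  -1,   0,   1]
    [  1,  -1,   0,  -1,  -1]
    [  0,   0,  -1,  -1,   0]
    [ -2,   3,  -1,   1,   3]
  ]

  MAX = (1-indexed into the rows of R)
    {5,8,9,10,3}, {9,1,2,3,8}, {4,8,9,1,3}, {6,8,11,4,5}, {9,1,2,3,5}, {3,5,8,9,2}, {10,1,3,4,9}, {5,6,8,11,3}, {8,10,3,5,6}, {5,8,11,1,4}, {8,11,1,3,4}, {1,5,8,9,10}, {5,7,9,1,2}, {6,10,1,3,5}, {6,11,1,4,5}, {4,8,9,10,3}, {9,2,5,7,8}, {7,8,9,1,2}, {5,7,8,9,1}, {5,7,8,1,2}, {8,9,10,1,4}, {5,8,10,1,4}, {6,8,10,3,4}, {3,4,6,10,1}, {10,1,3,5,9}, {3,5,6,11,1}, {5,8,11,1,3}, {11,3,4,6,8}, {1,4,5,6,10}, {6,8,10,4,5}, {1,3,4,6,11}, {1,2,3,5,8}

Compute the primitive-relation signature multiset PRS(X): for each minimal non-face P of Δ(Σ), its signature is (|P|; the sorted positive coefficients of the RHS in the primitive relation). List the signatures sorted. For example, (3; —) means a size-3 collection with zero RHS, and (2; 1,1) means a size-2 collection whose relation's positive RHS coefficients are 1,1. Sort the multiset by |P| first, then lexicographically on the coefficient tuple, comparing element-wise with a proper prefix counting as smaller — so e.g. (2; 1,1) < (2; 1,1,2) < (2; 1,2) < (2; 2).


18 collections generate NE(X_Σ); each relation:

  P = {7,10}:  v_{7} + v_{10} = 0 — sig = (2; —)
  P = {2,10}:  v_{2} + v_{10} = v_{3} — sig = (2; 1)
  P = {3,7}:  v_{3} + v_{7} = v_{2} — sig = (2; 1)
  P = {9,11}:  v_{9} + v_{11} = v_{4} — sig = (2; 1)
  P = {6,9}:  v_{6} + v_{9} = v_{3} + v_{10} — sig = (2; 1,1)
  P = {4,7}:  v_{4} + v_{7} = v_{1} + v_{3} + v_{8} — sig = (2; 1,1,1)
  P = {6,7}:  v_{6} + v_{7} = v_{1} + 2·v_{3} + v_{5} + v_{8} — sig = (2; 1,1,1,2)
  P = {2,6}:  v_{2} + v_{6} = v_{1} + 3·v_{3} + v_{5} + v_{8} — sig = (2; 1,1,1,3)
  P = {2,4}:  v_{2} + v_{4} = v_{1} + 2·v_{3} + v_{8} — sig = (2; 1,1,2)
  P = {10,11}:  v_{10} + v_{11} = 2·v_{4} + v_{5} — sig = (2; 1,2)
  P = {7,11}:  v_{7} + v_{11} = 2·v_{1} + 2·v_{3} + v_{5} + 2·v_{8} — sig = (2; 1,2,2,2)
  P = {2,11}:  v_{2} + v_{11} = 2·v_{1} + 3·v_{3} + v_{5} + 2·v_{8} — sig = (2; 1,2,2,3)
  P = {1,6,8}:  v_{1} + v_{6} + v_{8} = v_{11} — sig = (3; 1)
  P = {3,4,5}:  v_{3} + v_{4} + v_{5} = v_{6} — sig = (3; 1)
  P = {4,5,9}:  v_{4} + v_{5} + v_{9} = v_{10} — sig = (3; 1)
  P = {1,3,8,10}:  v_{1} + v_{3} + v_{8} + v_{10} = v_{4} — sig = (4; 1)
  P = {1,3,5,8,9}:  v_{1} + v_{3} + v_{5} + v_{8} + v_{9} = 0 — sig = (5; —)
  P = {1,2,5,8,9}:  v_{1} + v_{2} + v_{5} + v_{8} + v_{9} = v_{7} — sig = (5; 1)

so the primitive-relation signature multiset is
    (2; —)
    (2; 1)
    (2; 1)
    (2; 1)
    (2; 1,1)
    (2; 1,1,1)
    (2; 1,1,1,2)
    (2; 1,1,1,3)
    (2; 1,1,2)
    (2; 1,2)
    (2; 1,2,2,2)
    (2; 1,2,2,3)
    (3; 1)
    (3; 1)
    (3; 1)
    (4; 1)
    (5; —)
    (5; 1)


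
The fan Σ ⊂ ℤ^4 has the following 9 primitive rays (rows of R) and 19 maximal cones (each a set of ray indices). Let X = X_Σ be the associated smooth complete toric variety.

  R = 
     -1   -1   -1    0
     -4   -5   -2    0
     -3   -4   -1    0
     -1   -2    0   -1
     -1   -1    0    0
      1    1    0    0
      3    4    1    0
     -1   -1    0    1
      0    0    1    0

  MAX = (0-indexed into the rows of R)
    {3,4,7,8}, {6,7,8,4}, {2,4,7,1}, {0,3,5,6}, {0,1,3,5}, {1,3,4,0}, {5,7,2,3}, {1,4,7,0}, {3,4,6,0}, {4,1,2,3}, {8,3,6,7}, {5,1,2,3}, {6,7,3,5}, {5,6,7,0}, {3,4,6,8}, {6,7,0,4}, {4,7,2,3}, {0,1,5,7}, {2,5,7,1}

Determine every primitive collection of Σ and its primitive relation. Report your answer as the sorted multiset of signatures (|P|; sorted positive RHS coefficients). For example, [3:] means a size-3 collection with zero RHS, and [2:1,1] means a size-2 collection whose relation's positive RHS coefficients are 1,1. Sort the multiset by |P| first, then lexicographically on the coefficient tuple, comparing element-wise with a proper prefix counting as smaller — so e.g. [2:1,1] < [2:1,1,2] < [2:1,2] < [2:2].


Minimal non-faces — 11 found among 9 rays, 19 max cones:

  P={2,6}:  v_{2} + v_{6} = 0  ⟹  sig = [2:]
  P={4,5}:  v_{4} + v_{5} = 0  ⟹  sig = [2:]
  P={0,2}:  v_{0} + v_{2} = v_{1}  ⟹  sig = [2:1]
  P={0,8}:  v_{0} + v_{8} = v_{4}  ⟹  sig = [2:1]
  P={1,6}:  v_{1} + v_{6} = v_{0}  ⟹  sig = [2:1]
  P={1,8}:  v_{1} + v_{8} = v_{2} + v_{4}  ⟹  sig = [2:1,1]
  P={2,8}:  v_{2} + v_{8} = v_{3} + v_{4} + v_{7}  ⟹  sig = [2:1,1,1]
  P={5,8}:  v_{5} + v_{8} = v_{3} + v_{6} + v_{7}  ⟹  sig = [2:1,1,1]
  P={0,3,7}:  v_{0} + v_{3} + v_{7} = v_{2}  ⟹  sig = [3:1]
  P={1,3,7}:  v_{1} + v_{3} + v_{7} = 2·v_{2}  ⟹  sig = [3:2]
  P={3,4,6,7}:  v_{3} + v_{4} + v_{6} + v_{7} = v_{8}  ⟹  sig = [4:1]

Hence PRS(X_Σ) =
[[2:], [2:], [2:1], [2:1], [2:1], [2:1,1], [2:1,1,1], [2:1,1,1], [3:1], [3:2], [4:1]]


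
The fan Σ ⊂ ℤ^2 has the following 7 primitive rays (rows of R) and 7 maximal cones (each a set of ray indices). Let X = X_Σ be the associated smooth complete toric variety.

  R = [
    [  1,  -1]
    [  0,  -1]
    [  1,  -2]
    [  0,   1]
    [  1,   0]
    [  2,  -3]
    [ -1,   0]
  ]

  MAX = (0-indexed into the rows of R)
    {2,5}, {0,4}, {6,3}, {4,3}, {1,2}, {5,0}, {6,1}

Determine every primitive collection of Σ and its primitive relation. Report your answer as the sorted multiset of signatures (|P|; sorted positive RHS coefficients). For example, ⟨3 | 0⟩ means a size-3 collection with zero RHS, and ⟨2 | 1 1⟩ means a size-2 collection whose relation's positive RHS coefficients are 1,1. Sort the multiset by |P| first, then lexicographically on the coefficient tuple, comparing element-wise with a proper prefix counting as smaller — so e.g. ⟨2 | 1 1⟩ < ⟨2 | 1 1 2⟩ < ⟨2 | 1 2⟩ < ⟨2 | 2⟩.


The 14 primitive collections of Σ (r=7, n=2):

  {1,3}:  v_{1} + v_{3} = 0  ⇒ sig = ⟨2 | 0⟩
  {4,6}:  v_{4} + v_{6} = 0  ⇒ sig = ⟨2 | 0⟩
  {0,1}:  v_{0} + v_{1} = v_{2}  ⇒ sig = ⟨2 | 1⟩
  {0,2}:  v_{0} + v_{2} = v_{5}  ⇒ sig = ⟨2 | 1⟩
  {0,3}:  v_{0} + v_{3} = v_{4}  ⇒ sig = ⟨2 | 1⟩
  {0,6}:  v_{0} + v_{6} = v_{1}  ⇒ sig = ⟨2 | 1⟩
  {1,4}:  v_{1} + v_{4} = v_{0}  ⇒ sig = ⟨2 | 1⟩
  {2,3}:  v_{2} + v_{3} = v_{0}  ⇒ sig = ⟨2 | 1⟩
  {5,6}:  v_{5} + v_{6} = v_{1} + v_{2}  ⇒ sig = ⟨2 | 1 1⟩
  {1,5}:  v_{1} + v_{5} = 2·v_{2}  ⇒ sig = ⟨2 | 2⟩
  {2,4}:  v_{2} + v_{4} = 2·v_{0}  ⇒ sig = ⟨2 | 2⟩
  {2,6}:  v_{2} + v_{6} = 2·v_{1}  ⇒ sig = ⟨2 | 2⟩
  {3,5}:  v_{3} + v_{5} = 2·v_{0}  ⇒ sig = ⟨2 | 2⟩
  {4,5}:  v_{4} + v_{5} = 3·v_{0}  ⇒ sig = ⟨2 | 3⟩

so the primitive-relation signature multiset is
    |P|=2: 14 collections, coeffs (), (), (1), (1), (1), (1), (1), (1), (1,1), (2), (2), (2), (2), (3)


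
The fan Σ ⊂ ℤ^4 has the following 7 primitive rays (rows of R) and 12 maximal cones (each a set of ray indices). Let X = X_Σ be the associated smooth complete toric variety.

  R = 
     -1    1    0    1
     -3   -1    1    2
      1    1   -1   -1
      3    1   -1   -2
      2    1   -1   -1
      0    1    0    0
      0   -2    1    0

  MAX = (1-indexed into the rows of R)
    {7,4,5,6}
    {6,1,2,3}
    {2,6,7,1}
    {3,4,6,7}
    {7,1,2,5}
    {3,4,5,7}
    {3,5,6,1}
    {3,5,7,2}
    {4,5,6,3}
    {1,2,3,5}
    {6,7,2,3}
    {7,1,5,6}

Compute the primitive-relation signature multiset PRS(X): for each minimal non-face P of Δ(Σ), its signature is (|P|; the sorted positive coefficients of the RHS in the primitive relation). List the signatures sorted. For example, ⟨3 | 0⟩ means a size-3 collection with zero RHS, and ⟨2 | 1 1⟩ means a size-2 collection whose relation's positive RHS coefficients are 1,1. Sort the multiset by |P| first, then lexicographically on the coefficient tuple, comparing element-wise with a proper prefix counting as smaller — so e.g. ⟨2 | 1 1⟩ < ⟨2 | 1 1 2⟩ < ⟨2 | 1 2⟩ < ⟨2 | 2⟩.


5 collections generate NE(X_Σ); each relation:

  P={2,4}:  v_{2} + v_{4} = 0  so sig = ⟨2 | 0⟩
  P={1,4}:  v_{1} + v_{4} = v_{5} + v_{6}  so sig = ⟨2 | 1 1⟩
  P={1,3,7}:  v_{1} + v_{3} + v_{7} = 0  so sig = ⟨3 | 0⟩
  P={2,5,6}:  v_{2} + v_{5} + v_{6} = v_{1}  so sig = ⟨3 | 1⟩
  P={3,5,6,7}:  v_{3} + v_{5} + v_{6} + v_{7} = v_{4}  so sig = ⟨4 | 1⟩

so the primitive-relation signature multiset is
    ⟨2 | 0⟩
    ⟨2 | 1 1⟩
    ⟨3 | 0⟩
    ⟨3 | 1⟩
    ⟨4 | 1⟩


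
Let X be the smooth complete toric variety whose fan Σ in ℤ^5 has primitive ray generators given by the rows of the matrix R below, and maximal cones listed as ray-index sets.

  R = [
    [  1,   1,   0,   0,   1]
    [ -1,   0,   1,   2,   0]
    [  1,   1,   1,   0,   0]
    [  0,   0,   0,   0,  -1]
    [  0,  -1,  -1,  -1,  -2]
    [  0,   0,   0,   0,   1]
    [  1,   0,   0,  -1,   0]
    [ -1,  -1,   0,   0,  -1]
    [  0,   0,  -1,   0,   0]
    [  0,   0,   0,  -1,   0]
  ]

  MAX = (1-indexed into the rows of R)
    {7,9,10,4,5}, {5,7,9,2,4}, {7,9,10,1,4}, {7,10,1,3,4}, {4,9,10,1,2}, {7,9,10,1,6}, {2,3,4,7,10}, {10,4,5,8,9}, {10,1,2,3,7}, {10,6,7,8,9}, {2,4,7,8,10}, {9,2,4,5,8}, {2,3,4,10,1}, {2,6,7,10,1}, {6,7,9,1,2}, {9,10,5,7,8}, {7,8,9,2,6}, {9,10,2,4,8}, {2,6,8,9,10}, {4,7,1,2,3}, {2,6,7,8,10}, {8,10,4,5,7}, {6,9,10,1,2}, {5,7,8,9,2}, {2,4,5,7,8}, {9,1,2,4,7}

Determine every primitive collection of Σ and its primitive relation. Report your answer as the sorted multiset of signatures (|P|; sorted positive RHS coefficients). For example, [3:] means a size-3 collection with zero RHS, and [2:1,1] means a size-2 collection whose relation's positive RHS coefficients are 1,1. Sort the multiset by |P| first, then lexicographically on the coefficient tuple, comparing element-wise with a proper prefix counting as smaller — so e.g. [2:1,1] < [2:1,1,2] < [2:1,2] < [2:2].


The 12 primitive collections of Σ (r=10, n=5):

  {1,8}:  v_{1} + v_{8} = 0  →  sig = [2:]
  {4,6}:  v_{4} + v_{6} = 0  →  sig = [2:]
  {3,9}:  v_{3} + v_{9} = v_{1} + v_{4}  →  sig = [2:1,1]
  {1,5}:  v_{1} + v_{5} = v_{4} + v_{7} + v_{9}  →  sig = [2:1,1,1]
  {5,6}:  v_{5} + v_{6} = v_{7} + v_{8} + v_{9}  →  sig = [2:1,1,1]
  {3,6}:  v_{3} + v_{6} = v_{1} + v_{2} + v_{7} + v_{10}  →  sig = [2:1,1,1,1]
  {3,8}:  v_{3} + v_{8} = v_{2} + v_{4} + v_{7} + v_{10}  →  sig = [2:1,1,1,1]
  {3,5}:  v_{3} + v_{5} = 2·v_{4} + v_{7}  →  sig = [2:1,2]
  {2,5,10}:  v_{2} + v_{5} + v_{10} = v_{4} + v_{8}  →  sig = [3:1,1]
  {2,7,9,10}:  v_{2} + v_{7} + v_{9} + v_{10} = 0  →  sig = [4:]
  {4,7,8,9}:  v_{4} + v_{7} + v_{8} + v_{9} = v_{5}  →  sig = [4:1]
  {1,2,4,7,10}:  v_{1} + v_{2} + v_{4} + v_{7} + v_{10} = v_{3}  →  sig = [5:1]

Hence PRS(X_Σ) =
[[2:], [2:], [2:1,1], [2:1,1,1], [2:1,1,1], [2:1,1,1,1], [2:1,1,1,1], [2:1,2], [3:1,1], [4:], [4:1], [5:1]]


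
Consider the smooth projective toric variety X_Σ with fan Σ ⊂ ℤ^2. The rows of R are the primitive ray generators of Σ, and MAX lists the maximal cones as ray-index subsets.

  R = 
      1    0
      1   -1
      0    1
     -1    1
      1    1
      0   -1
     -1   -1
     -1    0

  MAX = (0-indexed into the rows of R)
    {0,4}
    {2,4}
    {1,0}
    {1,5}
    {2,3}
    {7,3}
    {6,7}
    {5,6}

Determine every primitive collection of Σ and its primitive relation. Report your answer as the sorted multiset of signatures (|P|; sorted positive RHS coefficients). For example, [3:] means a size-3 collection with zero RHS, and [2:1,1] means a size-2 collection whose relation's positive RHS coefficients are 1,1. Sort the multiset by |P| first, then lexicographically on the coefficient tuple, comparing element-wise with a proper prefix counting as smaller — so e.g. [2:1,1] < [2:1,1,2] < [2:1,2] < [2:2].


The 20 primitive collections of Σ (r=8, n=2):

  • {0,7}:  v_{0} + v_{7} = 0 — sig = [2:]
  • {1,3}:  v_{1} + v_{3} = 0 — sig = [2:]
  • {2,5}:  v_{2} + v_{5} = 0 — sig = [2:]
  • {4,6}:  v_{4} + v_{6} = 0 — sig = [2:]
  • {0,2}:  v_{0} + v_{2} = v_{4} — sig = [2:1]
  • {0,3}:  v_{0} + v_{3} = v_{2} — sig = [2:1]
  • {0,5}:  v_{0} + v_{5} = v_{1} — sig = [2:1]
  • {0,6}:  v_{0} + v_{6} = v_{5} — sig = [2:1]
  • {1,2}:  v_{1} + v_{2} = v_{0} — sig = [2:1]
  • {1,7}:  v_{1} + v_{7} = v_{5} — sig = [2:1]
  • {2,6}:  v_{2} + v_{6} = v_{7} — sig = [2:1]
  • {2,7}:  v_{2} + v_{7} = v_{3} — sig = [2:1]
  • {3,5}:  v_{3} + v_{5} = v_{7} — sig = [2:1]
  • {4,5}:  v_{4} + v_{5} = v_{0} — sig = [2:1]
  • {4,7}:  v_{4} + v_{7} = v_{2} — sig = [2:1]
  • {5,7}:  v_{5} + v_{7} = v_{6} — sig = [2:1]
  • {1,4}:  v_{1} + v_{4} = 2·v_{0} — sig = [2:2]
  • {1,6}:  v_{1} + v_{6} = 2·v_{5} — sig = [2:2]
  • {3,4}:  v_{3} + v_{4} = 2·v_{2} — sig = [2:2]
  • {3,6}:  v_{3} + v_{6} = 2·v_{7} — sig = [2:2]

so the primitive-relation signature multiset is
{ [2:] ×4,  [2:1] ×12,  [2:2] ×4 }


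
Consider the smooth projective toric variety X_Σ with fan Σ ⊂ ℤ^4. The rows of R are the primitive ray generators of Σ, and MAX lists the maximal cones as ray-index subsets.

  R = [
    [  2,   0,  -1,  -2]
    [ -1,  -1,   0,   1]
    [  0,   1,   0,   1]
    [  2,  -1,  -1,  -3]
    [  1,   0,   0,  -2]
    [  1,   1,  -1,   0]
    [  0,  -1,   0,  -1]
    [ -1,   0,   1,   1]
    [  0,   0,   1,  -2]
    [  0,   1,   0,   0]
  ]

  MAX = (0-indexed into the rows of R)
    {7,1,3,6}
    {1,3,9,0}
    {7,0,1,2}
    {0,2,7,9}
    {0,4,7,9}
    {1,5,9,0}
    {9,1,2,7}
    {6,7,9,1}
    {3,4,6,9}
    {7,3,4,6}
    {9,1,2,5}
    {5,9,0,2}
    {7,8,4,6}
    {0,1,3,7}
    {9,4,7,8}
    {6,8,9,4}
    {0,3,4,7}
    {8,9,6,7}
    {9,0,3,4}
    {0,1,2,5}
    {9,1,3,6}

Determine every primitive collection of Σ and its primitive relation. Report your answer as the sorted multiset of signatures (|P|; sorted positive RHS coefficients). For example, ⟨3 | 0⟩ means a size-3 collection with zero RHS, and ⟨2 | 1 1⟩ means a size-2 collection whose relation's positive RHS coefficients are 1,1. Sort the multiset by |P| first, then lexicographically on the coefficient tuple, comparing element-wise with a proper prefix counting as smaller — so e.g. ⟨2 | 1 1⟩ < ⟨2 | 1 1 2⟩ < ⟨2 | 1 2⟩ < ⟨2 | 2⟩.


Δ(Σ) — 10 vertices, 18 min non-faces:

  • {2,6}:  v_{2} + v_{6} = 0 — sig = ⟨2 | 0⟩
  • {0,6}:  v_{0} + v_{6} = v_{3} — sig = ⟨2 | 1⟩
  • {1,4}:  v_{1} + v_{4} = v_{6} — sig = ⟨2 | 1⟩
  • {2,3}:  v_{2} + v_{3} = v_{0} — sig = ⟨2 | 1⟩
  • {5,7}:  v_{5} + v_{7} = v_{2} — sig = ⟨2 | 1⟩
  • {4,5}:  v_{4} + v_{5} = v_{0} + v_{9} — sig = ⟨2 | 1 1⟩
  • {5,8}:  v_{5} + v_{8} = v_{4} + v_{9} — sig = ⟨2 | 1 1⟩
  • {2,4}:  v_{2} + v_{4} = v_{0} + v_{7} + v_{9} — sig = ⟨2 | 1 1 1⟩
  • {2,8}:  v_{2} + v_{8} = v_{4} + v_{7} + v_{9} — sig = ⟨2 | 1 1 1⟩
  • {5,6}:  v_{5} + v_{6} = v_{0} + v_{1} + v_{9} — sig = ⟨2 | 1 1 1⟩
  • {1,8}:  v_{1} + v_{8} = 2·v_{6} + v_{7} + v_{9} — sig = ⟨2 | 1 1 2⟩
  • {3,5}:  v_{3} + v_{5} = 2·v_{0} + v_{1} + v_{9} — sig = ⟨2 | 1 1 2⟩
  • {3,8}:  v_{3} + v_{8} = 2·v_{4} + v_{6} — sig = ⟨2 | 1 2⟩
  • {0,8}:  v_{0} + v_{8} = 2·v_{4} — sig = ⟨2 | 2⟩
  • {3,7,9}:  v_{3} + v_{7} + v_{9} = v_{4} — sig = ⟨3 | 1⟩
  • {0,1,7,9}:  v_{0} + v_{1} + v_{7} + v_{9} = 0 — sig = ⟨4 | 0⟩
  • {0,1,2,9}:  v_{0} + v_{1} + v_{2} + v_{9} = v_{5} — sig = ⟨4 | 1⟩
  • {4,6,7,9}:  v_{4} + v_{6} + v_{7} + v_{9} = v_{8} — sig = ⟨4 | 1⟩

Signatures (|P|; sorted positive RHS coefficients), sorted:
[⟨2 | 0⟩, ⟨2 | 1⟩, ⟨2 | 1⟩, ⟨2 | 1⟩, ⟨2 | 1⟩, ⟨2 | 1 1⟩, ⟨2 | 1 1⟩, ⟨2 | 1 1 1⟩, ⟨2 | 1 1 1⟩, ⟨2 | 1 1 1⟩, ⟨2 | 1 1 2⟩, ⟨2 | 1 1 2⟩, ⟨2 | 1 2⟩, ⟨2 | 2⟩, ⟨3 | 1⟩, ⟨4 | 0⟩, ⟨4 | 1⟩, ⟨4 | 1⟩]


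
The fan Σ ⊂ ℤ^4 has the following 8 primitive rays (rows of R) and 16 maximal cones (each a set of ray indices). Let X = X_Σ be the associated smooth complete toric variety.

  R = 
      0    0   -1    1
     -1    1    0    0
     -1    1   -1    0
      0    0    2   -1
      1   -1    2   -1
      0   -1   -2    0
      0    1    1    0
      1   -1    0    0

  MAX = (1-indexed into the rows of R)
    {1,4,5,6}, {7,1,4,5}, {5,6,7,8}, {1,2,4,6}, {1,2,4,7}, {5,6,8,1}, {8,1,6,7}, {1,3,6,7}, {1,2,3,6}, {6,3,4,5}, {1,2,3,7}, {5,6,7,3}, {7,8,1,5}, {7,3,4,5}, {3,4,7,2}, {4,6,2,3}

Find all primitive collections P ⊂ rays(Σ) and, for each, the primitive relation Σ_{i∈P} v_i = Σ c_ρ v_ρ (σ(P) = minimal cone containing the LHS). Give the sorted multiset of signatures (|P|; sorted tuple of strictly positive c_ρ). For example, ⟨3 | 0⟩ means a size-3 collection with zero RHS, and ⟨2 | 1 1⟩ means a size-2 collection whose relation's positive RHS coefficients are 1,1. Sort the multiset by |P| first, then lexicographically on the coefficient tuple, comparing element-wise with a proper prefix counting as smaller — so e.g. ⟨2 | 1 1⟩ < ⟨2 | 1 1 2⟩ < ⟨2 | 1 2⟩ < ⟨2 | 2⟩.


|primitive collections| = 9. Relations:

  P={2,8}:  v_{2} + v_{8} = 0 — sig = ⟨2 | 0⟩
  P={2,5}:  v_{2} + v_{5} = v_{4} — sig = ⟨2 | 1⟩
  P={4,8}:  v_{4} + v_{8} = v_{5} — sig = ⟨2 | 1⟩
  P={3,8}:  v_{3} + v_{8} = v_{6} + v_{7} — sig = ⟨2 | 1 1⟩
  P={1,3,5}:  v_{1} + v_{3} + v_{5} = 0 — sig = ⟨3 | 0⟩
  P={1,3,4}:  v_{1} + v_{3} + v_{4} = v_{2} — sig = ⟨3 | 1⟩
  P={2,6,7}:  v_{2} + v_{6} + v_{7} = v_{3} — sig = ⟨3 | 1⟩
  P={4,6,7}:  v_{4} + v_{6} + v_{7} = v_{3} + v_{5} — sig = ⟨3 | 1 1⟩
  P={1,5,6,7}:  v_{1} + v_{5} + v_{6} + v_{7} = v_{8} — sig = ⟨4 | 1⟩

Signatures (|P|; sorted positive RHS coefficients), sorted:
{ ⟨2 | 0⟩,  ⟨2 | 1⟩ ×2,  ⟨2 | 1 1⟩,  ⟨3 | 0⟩,  ⟨3 | 1⟩ ×2,  ⟨3 | 1 1⟩,  ⟨4 | 1⟩ }


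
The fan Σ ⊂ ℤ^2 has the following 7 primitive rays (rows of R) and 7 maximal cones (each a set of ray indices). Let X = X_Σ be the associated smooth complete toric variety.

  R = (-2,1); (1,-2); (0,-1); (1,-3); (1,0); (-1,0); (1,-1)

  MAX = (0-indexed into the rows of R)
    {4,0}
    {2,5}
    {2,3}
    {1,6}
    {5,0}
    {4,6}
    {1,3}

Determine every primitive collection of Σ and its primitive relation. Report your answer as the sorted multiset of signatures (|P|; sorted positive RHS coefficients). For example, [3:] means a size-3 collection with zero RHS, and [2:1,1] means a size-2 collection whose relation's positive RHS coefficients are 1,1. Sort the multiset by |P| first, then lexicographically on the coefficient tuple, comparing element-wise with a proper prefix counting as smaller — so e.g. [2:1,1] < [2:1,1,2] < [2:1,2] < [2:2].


Primitive collections (14):

  P={4,5}:  v_{4} + v_{5} = 0  ⟹  sig = [2:]
  P={0,6}:  v_{0} + v_{6} = v_{5}  ⟹  sig = [2:1]
  P={1,2}:  v_{1} + v_{2} = v_{3}  ⟹  sig = [2:1]
  P={2,4}:  v_{2} + v_{4} = v_{6}  ⟹  sig = [2:1]
  P={2,6}:  v_{2} + v_{6} = v_{1}  ⟹  sig = [2:1]
  P={5,6}:  v_{5} + v_{6} = v_{2}  ⟹  sig = [2:1]
  P={0,1}:  v_{0} + v_{1} = v_{2} + v_{5}  ⟹  sig = [2:1,1]
  P={3,4}:  v_{3} + v_{4} = v_{1} + v_{6}  ⟹  sig = [2:1,1]
  P={0,3}:  v_{0} + v_{3} = 2·v_{2} + v_{5}  ⟹  sig = [2:1,2]
  P={0,2}:  v_{0} + v_{2} = 2·v_{5}  ⟹  sig = [2:2]
  P={1,4}:  v_{1} + v_{4} = 2·v_{6}  ⟹  sig = [2:2]
  P={1,5}:  v_{1} + v_{5} = 2·v_{2}  ⟹  sig = [2:2]
  P={3,6}:  v_{3} + v_{6} = 2·v_{1}  ⟹  sig = [2:2]
  P={3,5}:  v_{3} + v_{5} = 3·v_{2}  ⟹  sig = [2:3]

Hence PRS(X_Σ) =
    [2:]
    [2:1]
    [2:1]
    [2:1]
    [2:1]
    [2:1]
    [2:1,1]
    [2:1,1]
    [2:1,2]
    [2:2]
    [2:2]
    [2:2]
    [2:2]
    [2:3]


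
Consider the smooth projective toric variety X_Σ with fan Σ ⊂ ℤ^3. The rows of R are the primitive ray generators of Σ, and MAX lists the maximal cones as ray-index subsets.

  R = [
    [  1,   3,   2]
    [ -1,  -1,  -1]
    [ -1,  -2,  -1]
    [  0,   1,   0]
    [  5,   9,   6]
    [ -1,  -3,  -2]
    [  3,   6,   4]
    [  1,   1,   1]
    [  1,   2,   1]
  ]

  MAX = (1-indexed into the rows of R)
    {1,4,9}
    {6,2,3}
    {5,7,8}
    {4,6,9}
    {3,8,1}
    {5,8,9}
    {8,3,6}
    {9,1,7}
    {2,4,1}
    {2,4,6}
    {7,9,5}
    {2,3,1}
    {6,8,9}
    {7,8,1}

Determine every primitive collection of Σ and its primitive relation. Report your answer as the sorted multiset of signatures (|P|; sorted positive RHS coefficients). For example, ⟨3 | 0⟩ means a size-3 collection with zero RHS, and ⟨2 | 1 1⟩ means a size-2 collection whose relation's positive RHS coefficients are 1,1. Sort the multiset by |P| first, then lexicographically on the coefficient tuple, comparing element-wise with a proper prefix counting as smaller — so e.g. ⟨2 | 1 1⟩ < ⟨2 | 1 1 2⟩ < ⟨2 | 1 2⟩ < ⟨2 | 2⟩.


17 minimal non-faces of Δ(Σ) (on 9 rays):

  • {1,6}:  v_{1} + v_{6} = 0  ⟹  sig = ⟨2 | 0⟩
  • {2,8}:  v_{2} + v_{8} = 0  ⟹  sig = ⟨2 | 0⟩
  • {3,9}:  v_{3} + v_{9} = 0  ⟹  sig = ⟨2 | 0⟩
  • {2,9}:  v_{2} + v_{9} = v_{4}  ⟹  sig = ⟨2 | 1⟩
  • {3,4}:  v_{3} + v_{4} = v_{2}  ⟹  sig = ⟨2 | 1⟩
  • {4,8}:  v_{4} + v_{8} = v_{9}  ⟹  sig = ⟨2 | 1⟩
  • {2,5}:  v_{2} + v_{5} = v_{7} + v_{9}  ⟹  sig = ⟨2 | 1 1⟩
  • {2,7}:  v_{2} + v_{7} = v_{1} + v_{9}  ⟹  sig = ⟨2 | 1 1⟩
  • {3,5}:  v_{3} + v_{5} = v_{7} + v_{8}  ⟹  sig = ⟨2 | 1 1⟩
  • {3,7}:  v_{3} + v_{7} = v_{1} + v_{8}  ⟹  sig = ⟨2 | 1 1⟩
  • {6,7}:  v_{6} + v_{7} = v_{8} + v_{9}  ⟹  sig = ⟨2 | 1 1⟩
  • {4,5}:  v_{4} + v_{5} = v_{7} + 2·v_{9}  ⟹  sig = ⟨2 | 1 2⟩
  • {4,7}:  v_{4} + v_{7} = v_{1} + 2·v_{9}  ⟹  sig = ⟨2 | 1 2⟩
  • {1,5}:  v_{1} + v_{5} = 2·v_{7}  ⟹  sig = ⟨2 | 2⟩
  • {5,6}:  v_{5} + v_{6} = 2·v_{8} + 2·v_{9}  ⟹  sig = ⟨2 | 2 2⟩
  • {1,8,9}:  v_{1} + v_{8} + v_{9} = v_{7}  ⟹  sig = ⟨3 | 1⟩
  • {7,8,9}:  v_{7} + v_{8} + v_{9} = v_{5}  ⟹  sig = ⟨3 | 1⟩

Hence PRS(X_Σ) =
{ ⟨2 | 0⟩ ×3,  ⟨2 | 1⟩ ×3,  ⟨2 | 1 1⟩ ×5,  ⟨2 | 1 2⟩ ×2,  ⟨2 | 2⟩,  ⟨2 | 2 2⟩,  ⟨3 | 1⟩ ×2 }


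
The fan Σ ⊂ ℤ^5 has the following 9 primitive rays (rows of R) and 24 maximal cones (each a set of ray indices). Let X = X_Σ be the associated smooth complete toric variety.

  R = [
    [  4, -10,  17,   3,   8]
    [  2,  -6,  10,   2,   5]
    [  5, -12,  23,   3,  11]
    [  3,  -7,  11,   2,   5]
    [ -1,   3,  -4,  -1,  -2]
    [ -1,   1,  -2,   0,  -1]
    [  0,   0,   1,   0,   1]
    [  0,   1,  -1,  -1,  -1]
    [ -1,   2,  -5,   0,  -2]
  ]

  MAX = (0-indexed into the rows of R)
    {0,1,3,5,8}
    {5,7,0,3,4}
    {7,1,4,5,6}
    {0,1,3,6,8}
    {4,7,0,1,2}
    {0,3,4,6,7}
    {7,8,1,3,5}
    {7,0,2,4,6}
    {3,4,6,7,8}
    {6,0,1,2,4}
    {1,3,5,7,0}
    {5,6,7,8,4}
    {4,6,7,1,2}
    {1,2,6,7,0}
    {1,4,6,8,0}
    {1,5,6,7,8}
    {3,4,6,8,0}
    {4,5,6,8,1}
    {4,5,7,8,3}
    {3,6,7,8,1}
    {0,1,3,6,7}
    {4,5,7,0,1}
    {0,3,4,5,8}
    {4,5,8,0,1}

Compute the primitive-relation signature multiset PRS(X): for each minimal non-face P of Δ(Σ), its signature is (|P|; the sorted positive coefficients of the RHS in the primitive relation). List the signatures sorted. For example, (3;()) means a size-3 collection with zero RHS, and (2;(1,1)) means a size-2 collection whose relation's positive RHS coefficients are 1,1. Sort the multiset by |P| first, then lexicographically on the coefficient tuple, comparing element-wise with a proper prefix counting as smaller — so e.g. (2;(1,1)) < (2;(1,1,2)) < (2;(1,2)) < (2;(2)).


9 collections generate NE(X_Σ); each relation:

  {2,8}:  v_{2} + v_{8} = v_{0} + v_{6}  ⇒ sig = (2;(1,1))
  {2,3}:  v_{2} + v_{3} = 2·v_{0} + v_{6} + v_{7}  ⇒ sig = (2;(1,1,2))
  {2,5}:  v_{2} + v_{5} = 3·v_{1} + 2·v_{4} + v_{7}  ⇒ sig = (2;(1,2,3))
  {0,7,8}:  v_{0} + v_{7} + v_{8} = v_{3}  ⇒ sig = (3;(1))
  {1,3,4}:  v_{1} + v_{3} + v_{4} = v_{0}  ⇒ sig = (3;(1))
  {3,5,6}:  v_{3} + v_{5} + v_{6} = v_{1}  ⇒ sig = (3;(1))
  {0,5,6}:  v_{0} + v_{5} + v_{6} = 2·v_{1} + v_{4}  ⇒ sig = (3;(1,2))
  {1,4,7,8}:  v_{1} + v_{4} + v_{7} + v_{8} = 0  ⇒ sig = (4;())
  {0,1,4,6,7}:  v_{0} + v_{1} + v_{4} + v_{6} + v_{7} = v_{2}  ⇒ sig = (5;(1))

Hence PRS(X_Σ) =
{ (2;(1,1)),  (2;(1,1,2)),  (2;(1,2,3)),  (3;(1)) ×3,  (3;(1,2)),  (4;()),  (5;(1)) }


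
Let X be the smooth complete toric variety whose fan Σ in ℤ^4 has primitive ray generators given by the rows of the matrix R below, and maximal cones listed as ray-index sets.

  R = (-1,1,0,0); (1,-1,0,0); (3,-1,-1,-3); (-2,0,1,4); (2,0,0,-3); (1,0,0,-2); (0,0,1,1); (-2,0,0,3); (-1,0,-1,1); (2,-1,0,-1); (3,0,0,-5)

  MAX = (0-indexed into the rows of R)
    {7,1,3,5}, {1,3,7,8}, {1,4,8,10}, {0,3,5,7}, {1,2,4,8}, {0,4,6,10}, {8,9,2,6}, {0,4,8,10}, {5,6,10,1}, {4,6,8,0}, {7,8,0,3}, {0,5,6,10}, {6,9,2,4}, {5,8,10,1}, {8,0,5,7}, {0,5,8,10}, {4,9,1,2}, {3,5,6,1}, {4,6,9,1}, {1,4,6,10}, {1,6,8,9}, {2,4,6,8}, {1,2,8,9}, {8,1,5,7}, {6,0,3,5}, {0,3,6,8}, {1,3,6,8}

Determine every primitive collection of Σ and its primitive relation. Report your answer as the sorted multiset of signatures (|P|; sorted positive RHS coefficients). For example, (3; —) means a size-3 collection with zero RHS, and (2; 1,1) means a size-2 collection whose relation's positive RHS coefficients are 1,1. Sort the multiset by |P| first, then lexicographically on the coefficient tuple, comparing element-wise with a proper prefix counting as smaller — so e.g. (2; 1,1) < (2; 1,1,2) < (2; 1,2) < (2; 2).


23 collections generate NE(X_Σ); each relation:

  P={0,1}:  v_{0} + v_{1} = 0  ⟹  sig = (2; —)
  P={4,7}:  v_{4} + v_{7} = 0  ⟹  sig = (2; —)
  P={3,4}:  v_{3} + v_{4} = v_{6}  ⟹  sig = (2; 1)
  P={4,5}:  v_{4} + v_{5} = v_{10}  ⟹  sig = (2; 1)
  P={6,7}:  v_{6} + v_{7} = v_{3}  ⟹  sig = (2; 1)
  P={7,10}:  v_{7} + v_{10} = v_{5}  ⟹  sig = (2; 1)
  P={2,7}:  v_{2} + v_{7} = v_{8} + v_{9}  ⟹  sig = (2; 1,1)
  P={3,10}:  v_{3} + v_{10} = v_{5} + v_{6}  ⟹  sig = (2; 1,1)
  P={5,9}:  v_{5} + v_{9} = v_{1} + v_{4}  ⟹  sig = (2; 1,1)
  P={0,9}:  v_{0} + v_{9} = v_{4} + v_{6} + v_{8}  ⟹  sig = (2; 1,1,1)
  P={2,3}:  v_{2} + v_{3} = v_{6} + v_{8} + v_{9}  ⟹  sig = (2; 1,1,1)
  P={7,9}:  v_{7} + v_{9} = v_{1} + v_{6} + v_{8}  ⟹  sig = (2; 1,1,1)
  P={2,5}:  v_{2} + v_{5} = v_{1} + 2·v_{4} + v_{8}  ⟹  sig = (2; 1,1,2)
  P={3,9}:  v_{3} + v_{9} = v_{1} + 2·v_{6} + v_{8}  ⟹  sig = (2; 1,1,2)
  P={2,10}:  v_{2} + v_{10} = v_{1} + 3·v_{4} + v_{8}  ⟹  sig = (2; 1,1,3)
  P={9,10}:  v_{9} + v_{10} = v_{1} + 2·v_{4}  ⟹  sig = (2; 1,2)
  P={0,2}:  v_{0} + v_{2} = 2·v_{4} + v_{6} + 2·v_{8}  ⟹  sig = (2; 1,2,2)
  P={5,6,8}:  v_{5} + v_{6} + v_{8} = 0  ⟹  sig = (3; —)
  P={3,5,8}:  v_{3} + v_{5} + v_{8} = v_{7}  ⟹  sig = (3; 1)
  P={4,8,9}:  v_{4} + v_{8} + v_{9} = v_{2}  ⟹  sig = (3; 1)
  P={6,8,10}:  v_{6} + v_{8} + v_{10} = v_{4}  ⟹  sig = (3; 1)
  P={1,2,6}:  v_{1} + v_{2} + v_{6} = 2·v_{9}  ⟹  sig = (3; 2)
  P={1,4,6,8}:  v_{1} + v_{4} + v_{6} + v_{8} = v_{9}  ⟹  sig = (4; 1)

Signatures (|P|; sorted positive RHS coefficients), sorted:
[(2; —), (2; —), (2; 1), (2; 1), (2; 1), (2; 1), (2; 1,1), (2; 1,1), (2; 1,1), (2; 1,1,1), (2; 1,1,1), (2; 1,1,1), (2; 1,1,2), (2; 1,1,2), (2; 1,1,3), (2; 1,2), (2; 1,2,2), (3; —), (3; 1), (3; 1), (3; 1), (3; 2), (4; 1)]


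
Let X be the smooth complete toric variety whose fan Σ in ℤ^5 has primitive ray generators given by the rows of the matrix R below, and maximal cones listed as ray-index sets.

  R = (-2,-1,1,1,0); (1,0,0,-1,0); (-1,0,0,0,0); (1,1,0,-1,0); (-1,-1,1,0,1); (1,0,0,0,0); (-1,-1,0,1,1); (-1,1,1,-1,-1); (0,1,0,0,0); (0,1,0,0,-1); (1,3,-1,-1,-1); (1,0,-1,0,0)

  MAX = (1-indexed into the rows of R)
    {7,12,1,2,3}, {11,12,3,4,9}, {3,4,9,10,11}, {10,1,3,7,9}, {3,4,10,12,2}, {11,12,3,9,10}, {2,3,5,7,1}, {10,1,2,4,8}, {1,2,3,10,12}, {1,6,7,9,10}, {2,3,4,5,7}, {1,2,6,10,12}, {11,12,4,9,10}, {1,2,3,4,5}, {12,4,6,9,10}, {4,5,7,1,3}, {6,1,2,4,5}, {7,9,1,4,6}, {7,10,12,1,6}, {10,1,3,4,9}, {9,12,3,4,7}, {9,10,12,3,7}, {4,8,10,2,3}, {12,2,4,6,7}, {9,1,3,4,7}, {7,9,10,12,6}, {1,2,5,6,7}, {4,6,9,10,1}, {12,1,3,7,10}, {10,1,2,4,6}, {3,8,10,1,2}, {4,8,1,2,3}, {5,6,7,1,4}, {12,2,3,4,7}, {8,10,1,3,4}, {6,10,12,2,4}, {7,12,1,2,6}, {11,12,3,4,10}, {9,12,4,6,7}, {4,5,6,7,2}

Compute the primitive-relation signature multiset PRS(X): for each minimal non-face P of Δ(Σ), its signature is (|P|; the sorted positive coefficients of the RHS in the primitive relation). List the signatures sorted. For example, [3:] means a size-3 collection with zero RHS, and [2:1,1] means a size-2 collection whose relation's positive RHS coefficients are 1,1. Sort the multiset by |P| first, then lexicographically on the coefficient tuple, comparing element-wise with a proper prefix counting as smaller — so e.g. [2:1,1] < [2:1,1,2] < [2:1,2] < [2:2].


Minimal non-faces — 23 found among 12 rays, 40 max cones:

  • {3,6}:  v_{3} + v_{6} = 0  →  sig = [2:]
  • {2,9}:  v_{2} + v_{9} = v_{4}  →  sig = [2:1]
  • {5,10}:  v_{5} + v_{10} = v_{1} + v_{4}  →  sig = [2:1,1]
  • {5,12}:  v_{5} + v_{12} = v_{2} + v_{7}  →  sig = [2:1,1]
  • {1,11}:  v_{1} + v_{11} = v_{3} + v_{9} + v_{10}  →  sig = [2:1,1,1]
  • {5,11}:  v_{5} + v_{11} = v_{3} + v_{4} + v_{9}  →  sig = [2:1,1,1]
  • {7,8}:  v_{7} + v_{8} = v_{1} + v_{3} + v_{4}  →  sig = [2:1,1,1]
  • {8,12}:  v_{8} + v_{12} = v_{2} + v_{3} + v_{10}  →  sig = [2:1,1,1]
  • {6,8}:  v_{6} + v_{8} = v_{1} + v_{2} + v_{4} + v_{10}  →  sig = [2:1,1,1,1]
  • {6,11}:  v_{6} + v_{11} = v_{4} + v_{9} + v_{10} + v_{12}  →  sig = [2:1,1,1,1]
  • {2,11}:  v_{2} + v_{11} = v_{3} + 2·v_{4} + v_{10} + v_{12}  →  sig = [2:1,1,1,2]
  • {8,9}:  v_{8} + v_{9} = v_{1} + v_{3} + 2·v_{4} + v_{10}  →  sig = [2:1,1,1,2]
  • {5,9}:  v_{5} + v_{9} = v_{1} + 2·v_{4} + v_{7}  →  sig = [2:1,1,2]
  • {7,11}:  v_{7} + v_{11} = v_{3} + 2·v_{9} + v_{12}  →  sig = [2:1,1,2]
  • {5,8}:  v_{5} + v_{8} = 2·v_{1} + v_{2} + v_{3} + 2·v_{4}  →  sig = [2:1,1,2,2]
  • {8,11}:  v_{8} + v_{11} = 2·v_{3} + 2·v_{4} + 2·v_{10}  →  sig = [2:2,2,2]
  • {1,4,12}:  v_{1} + v_{4} + v_{12} = 0  →  sig = [3:]
  • {2,7,10}:  v_{2} + v_{7} + v_{10} = 0  →  sig = [3:]
  • {4,7,10}:  v_{4} + v_{7} + v_{10} = v_{9}  →  sig = [3:1]
  • {1,9,12}:  v_{1} + v_{9} + v_{12} = v_{7} + v_{10}  →  sig = [3:1,1]
  • {1,2,4,7}:  v_{1} + v_{2} + v_{4} + v_{7} = v_{5}  →  sig = [4:1]
  • {1,2,3,4,10}:  v_{1} + v_{2} + v_{3} + v_{4} + v_{10} = v_{8}  →  sig = [5:1]
  • {3,4,9,10,12}:  v_{3} + v_{4} + v_{9} + v_{10} + v_{12} = v_{11}  →  sig = [5:1]

Hence PRS(X_Σ) =
    [2:]
    [2:1]
    [2:1,1]
    [2:1,1]
    [2:1,1,1]
    [2:1,1,1]
    [2:1,1,1]
    [2:1,1,1]
    [2:1,1,1,1]
    [2:1,1,1,1]
    [2:1,1,1,2]
    [2:1,1,1,2]
    [2:1,1,2]
    [2:1,1,2]
    [2:1,1,2,2]
    [2:2,2,2]
    [3:]
    [3:]
    [3:1]
    [3:1,1]
    [4:1]
    [5:1]
    [5:1]


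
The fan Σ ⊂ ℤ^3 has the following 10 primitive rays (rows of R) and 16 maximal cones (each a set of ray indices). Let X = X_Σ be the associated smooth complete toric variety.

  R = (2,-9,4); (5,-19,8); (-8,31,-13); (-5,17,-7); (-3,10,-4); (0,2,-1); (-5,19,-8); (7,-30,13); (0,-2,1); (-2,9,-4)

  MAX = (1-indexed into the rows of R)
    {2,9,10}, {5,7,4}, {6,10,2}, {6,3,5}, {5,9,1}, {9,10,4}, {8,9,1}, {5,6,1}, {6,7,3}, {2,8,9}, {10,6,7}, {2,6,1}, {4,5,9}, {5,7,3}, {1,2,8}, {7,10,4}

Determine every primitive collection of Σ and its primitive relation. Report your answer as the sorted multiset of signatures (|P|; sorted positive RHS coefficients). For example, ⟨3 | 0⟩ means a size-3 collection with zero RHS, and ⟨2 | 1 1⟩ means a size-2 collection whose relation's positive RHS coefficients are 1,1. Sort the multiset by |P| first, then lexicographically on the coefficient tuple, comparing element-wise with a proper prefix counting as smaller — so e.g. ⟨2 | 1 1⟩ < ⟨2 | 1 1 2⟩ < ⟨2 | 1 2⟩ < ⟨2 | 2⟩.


Δ(Σ) — 10 vertices, 23 min non-faces:

  P={1,10}:  v_{1} + v_{10} = 0  so sig = ⟨2 | 0⟩
  P={2,7}:  v_{2} + v_{7} = 0  so sig = ⟨2 | 0⟩
  P={6,9}:  v_{6} + v_{9} = 0  so sig = ⟨2 | 0⟩
  P={1,7}:  v_{1} + v_{7} = v_{5}  so sig = ⟨2 | 1⟩
  P={2,4}:  v_{2} + v_{4} = v_{9}  so sig = ⟨2 | 1⟩
  P={2,5}:  v_{2} + v_{5} = v_{1}  so sig = ⟨2 | 1⟩
  P={4,6}:  v_{4} + v_{6} = v_{7}  so sig = ⟨2 | 1⟩
  P={5,10}:  v_{5} + v_{10} = v_{7}  so sig = ⟨2 | 1⟩
  P={7,9}:  v_{7} + v_{9} = v_{4}  so sig = ⟨2 | 1⟩
  P={1,4}:  v_{1} + v_{4} = v_{5} + v_{9}  so sig = ⟨2 | 1 1⟩
  P={2,3}:  v_{2} + v_{3} = v_{5} + v_{6}  so sig = ⟨2 | 1 1⟩
  P={3,8}:  v_{3} + v_{8} = v_{1} + v_{5}  so sig = ⟨2 | 1 1⟩
  P={3,9}:  v_{3} + v_{9} = v_{5} + v_{7}  so sig = ⟨2 | 1 1⟩
  P={6,8}:  v_{6} + v_{8} = v_{1} + v_{2}  so sig = ⟨2 | 1 1⟩
  P={7,8}:  v_{7} + v_{8} = v_{1} + v_{9}  so sig = ⟨2 | 1 1⟩
  P={8,10}:  v_{8} + v_{10} = v_{2} + v_{9}  so sig = ⟨2 | 1 1⟩
  P={1,3}:  v_{1} + v_{3} = 2·v_{5} + v_{6}  so sig = ⟨2 | 1 2⟩
  P={3,4}:  v_{3} + v_{4} = v_{5} + 2·v_{7}  so sig = ⟨2 | 1 2⟩
  P={3,10}:  v_{3} + v_{10} = v_{6} + 2·v_{7}  so sig = ⟨2 | 1 2⟩
  P={4,8}:  v_{4} + v_{8} = v_{1} + 2·v_{9}  so sig = ⟨2 | 1 2⟩
  P={5,8}:  v_{5} + v_{8} = 2·v_{1} + v_{9}  so sig = ⟨2 | 1 2⟩
  P={1,2,9}:  v_{1} + v_{2} + v_{9} = v_{8}  so sig = ⟨3 | 1⟩
  P={5,6,7}:  v_{5} + v_{6} + v_{7} = v_{3}  so sig = ⟨3 | 1⟩

so the primitive-relation signature multiset is
{ ⟨2 | 0⟩ ×3,  ⟨2 | 1⟩ ×6,  ⟨2 | 1 1⟩ ×7,  ⟨2 | 1 2⟩ ×5,  ⟨3 | 1⟩ ×2 }


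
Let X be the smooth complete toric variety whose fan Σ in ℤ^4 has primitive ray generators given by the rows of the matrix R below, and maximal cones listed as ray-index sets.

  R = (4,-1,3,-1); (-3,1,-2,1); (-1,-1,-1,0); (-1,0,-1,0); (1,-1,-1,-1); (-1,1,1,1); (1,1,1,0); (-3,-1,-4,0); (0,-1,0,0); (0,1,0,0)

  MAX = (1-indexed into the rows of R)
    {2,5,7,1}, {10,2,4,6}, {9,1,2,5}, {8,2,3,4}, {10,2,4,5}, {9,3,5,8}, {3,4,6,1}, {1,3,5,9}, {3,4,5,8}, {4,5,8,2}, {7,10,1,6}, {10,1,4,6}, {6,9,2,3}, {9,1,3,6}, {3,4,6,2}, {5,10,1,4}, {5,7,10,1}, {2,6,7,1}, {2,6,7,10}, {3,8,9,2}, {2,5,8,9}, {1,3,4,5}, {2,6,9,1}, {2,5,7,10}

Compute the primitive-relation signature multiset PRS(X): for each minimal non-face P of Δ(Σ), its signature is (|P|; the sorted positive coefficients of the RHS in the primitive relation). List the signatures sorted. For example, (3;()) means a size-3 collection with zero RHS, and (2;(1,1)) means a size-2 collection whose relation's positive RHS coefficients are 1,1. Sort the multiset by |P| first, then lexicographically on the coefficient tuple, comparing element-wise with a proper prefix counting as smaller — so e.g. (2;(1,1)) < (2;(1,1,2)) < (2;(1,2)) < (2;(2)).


15 minimal non-faces of Δ(Σ) (on 10 rays):

  {3,7}:  v_{3} + v_{7} = 0  →  sig = (2;())
  {5,6}:  v_{5} + v_{6} = 0  →  sig = (2;())
  {9,10}:  v_{9} + v_{10} = 0  →  sig = (2;())
  {3,10}:  v_{3} + v_{10} = v_{4}  →  sig = (2;(1))
  {4,7}:  v_{4} + v_{7} = v_{10}  →  sig = (2;(1))
  {4,9}:  v_{4} + v_{9} = v_{3}  →  sig = (2;(1))
  {1,8}:  v_{1} + v_{8} = v_{5} + v_{9}  →  sig = (2;(1,1))
  {6,8}:  v_{6} + v_{8} = v_{2} + v_{3}  →  sig = (2;(1,1))
  {7,8}:  v_{7} + v_{8} = v_{2} + v_{5}  →  sig = (2;(1,1))
  {7,9}:  v_{7} + v_{9} = v_{1} + v_{2}  →  sig = (2;(1,1))
  {8,10}:  v_{8} + v_{10} = v_{2} + v_{4} + v_{5}  →  sig = (2;(1,1,1))
  {1,2,4}:  v_{1} + v_{2} + v_{4} = 0  →  sig = (3;())
  {1,2,3}:  v_{1} + v_{2} + v_{3} = v_{9}  →  sig = (3;(1))
  {1,2,10}:  v_{1} + v_{2} + v_{10} = v_{7}  →  sig = (3;(1))
  {2,3,5}:  v_{2} + v_{3} + v_{5} = v_{8}  →  sig = (3;(1))

Sorted signature multiset PRS(X):
{ (2;()) ×3,  (2;(1)) ×3,  (2;(1,1)) ×4,  (2;(1,1,1)),  (3;()),  (3;(1)) ×3 }


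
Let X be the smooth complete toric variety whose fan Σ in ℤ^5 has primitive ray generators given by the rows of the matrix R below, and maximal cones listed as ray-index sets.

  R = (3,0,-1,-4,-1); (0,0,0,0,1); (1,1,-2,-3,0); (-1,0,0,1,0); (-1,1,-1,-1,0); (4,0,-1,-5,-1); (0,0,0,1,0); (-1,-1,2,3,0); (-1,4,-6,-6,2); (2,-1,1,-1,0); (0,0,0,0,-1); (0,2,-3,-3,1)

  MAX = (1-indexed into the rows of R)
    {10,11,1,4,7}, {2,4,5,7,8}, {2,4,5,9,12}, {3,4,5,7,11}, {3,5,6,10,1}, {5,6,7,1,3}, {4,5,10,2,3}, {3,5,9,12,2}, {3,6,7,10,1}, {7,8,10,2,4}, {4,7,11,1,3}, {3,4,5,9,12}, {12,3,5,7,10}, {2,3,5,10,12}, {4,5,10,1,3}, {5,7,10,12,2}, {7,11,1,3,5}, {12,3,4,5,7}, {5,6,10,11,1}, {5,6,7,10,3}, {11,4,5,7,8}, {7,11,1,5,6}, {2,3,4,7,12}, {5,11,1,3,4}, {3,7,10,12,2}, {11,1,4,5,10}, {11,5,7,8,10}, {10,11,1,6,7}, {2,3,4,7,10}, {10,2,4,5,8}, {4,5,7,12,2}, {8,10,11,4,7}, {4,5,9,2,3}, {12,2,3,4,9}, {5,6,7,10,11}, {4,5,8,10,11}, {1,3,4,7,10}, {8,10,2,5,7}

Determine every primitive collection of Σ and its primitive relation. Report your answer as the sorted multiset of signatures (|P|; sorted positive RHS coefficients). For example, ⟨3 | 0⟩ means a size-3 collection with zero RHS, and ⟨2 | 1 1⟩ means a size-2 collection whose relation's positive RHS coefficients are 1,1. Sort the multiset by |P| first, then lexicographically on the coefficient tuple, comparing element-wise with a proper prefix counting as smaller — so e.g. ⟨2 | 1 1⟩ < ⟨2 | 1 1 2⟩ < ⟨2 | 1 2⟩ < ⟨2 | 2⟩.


The 25 primitive collections of Σ (r=12, n=5):

  {2,11}:  v_{2} + v_{11} = 0 — sig = ⟨2 | 0⟩
  {3,8}:  v_{3} + v_{8} = 0 — sig = ⟨2 | 0⟩
  {4,6}:  v_{4} + v_{6} = v_{1} — sig = ⟨2 | 1⟩
  {1,2}:  v_{1} + v_{2} = v_{3} + v_{10} — sig = ⟨2 | 1 1⟩
  {1,8}:  v_{1} + v_{8} = v_{10} + v_{11} — sig = ⟨2 | 1 1⟩
  {8,12}:  v_{8} + v_{12} = v_{2} + v_{5} + v_{7} — sig = ⟨2 | 1 1 1⟩
  {11,12}:  v_{11} + v_{12} = v_{3} + v_{5} + v_{7} — sig = ⟨2 | 1 1 1⟩
  {8,9}:  v_{8} + v_{9} = v_{2} + v_{4} + v_{5} + v_{12} — sig = ⟨2 | 1 1 1 1⟩
  {9,11}:  v_{9} + v_{11} = v_{3} + v_{4} + v_{5} + v_{12} — sig = ⟨2 | 1 1 1 1⟩
  {1,12}:  v_{1} + v_{12} = 2·v_{3} + v_{5} + v_{7} + v_{10} — sig = ⟨2 | 1 1 1 2⟩
  {2,6}:  v_{2} + v_{6} = v_{3} + v_{5} + v_{7} + 2·v_{10} — sig = ⟨2 | 1 1 1 2⟩
  {6,8}:  v_{6} + v_{8} = v_{5} + v_{7} + 2·v_{10} + v_{11} — sig = ⟨2 | 1 1 1 2⟩
  {6,9}:  v_{6} + v_{9} = 2·v_{3} + v_{5} + v_{10} + v_{12} — sig = ⟨2 | 1 1 1 2⟩
  {1,9}:  v_{1} + v_{9} = v_{2} + 3·v_{3} + v_{5} — sig = ⟨2 | 1 1 3⟩
  {7,9}:  v_{7} + v_{9} = v_{4} + 2·v_{12} — sig = ⟨2 | 1 2⟩
  {9,10}:  v_{9} + v_{10} = 2·v_{2} + 2·v_{3} + v_{5} — sig = ⟨2 | 1 2 2⟩
  {6,12}:  v_{6} + v_{12} = 2·v_{3} + 2·v_{5} + 2·v_{7} + 2·v_{10} — sig = ⟨2 | 2 2 2 2⟩
  {3,10,11}:  v_{3} + v_{10} + v_{11} = v_{1} — sig = ⟨3 | 1⟩
  {4,10,12}:  v_{4} + v_{10} + v_{12} = v_{2} + v_{3} — sig = ⟨3 | 1 1⟩
  {3,6,11}:  v_{3} + v_{6} + v_{11} = 2·v_{1} + v_{5} + v_{7} — sig = ⟨3 | 1 1 2⟩
  {4,5,7,10}:  v_{4} + v_{5} + v_{7} + v_{10} = 0 — sig = ⟨4 | 0⟩
  {1,5,7,10}:  v_{1} + v_{5} + v_{7} + v_{10} = v_{6} — sig = ⟨4 | 1⟩
  {2,3,5,7}:  v_{2} + v_{3} + v_{5} + v_{7} = v_{12} — sig = ⟨4 | 1⟩
  {1,4,5,7}:  v_{1} + v_{4} + v_{5} + v_{7} = v_{3} + v_{11} — sig = ⟨4 | 1 1⟩
  {2,3,4,5,12}:  v_{2} + v_{3} + v_{4} + v_{5} + v_{12} = v_{9} — sig = ⟨5 | 1⟩

Hence PRS(X_Σ) =
{ ⟨2 | 0⟩ ×2,  ⟨2 | 1⟩,  ⟨2 | 1 1⟩ ×2,  ⟨2 | 1 1 1⟩ ×2,  ⟨2 | 1 1 1 1⟩ ×2,  ⟨2 | 1 1 1 2⟩ ×4,  ⟨2 | 1 1 3⟩,  ⟨2 | 1 2⟩,  ⟨2 | 1 2 2⟩,  ⟨2 | 2 2 2 2⟩,  ⟨3 | 1⟩,  ⟨3 | 1 1⟩,  ⟨3 | 1 1 2⟩,  ⟨4 | 0⟩,  ⟨4 | 1⟩ ×2,  ⟨4 | 1 1⟩,  ⟨5 | 1⟩ }


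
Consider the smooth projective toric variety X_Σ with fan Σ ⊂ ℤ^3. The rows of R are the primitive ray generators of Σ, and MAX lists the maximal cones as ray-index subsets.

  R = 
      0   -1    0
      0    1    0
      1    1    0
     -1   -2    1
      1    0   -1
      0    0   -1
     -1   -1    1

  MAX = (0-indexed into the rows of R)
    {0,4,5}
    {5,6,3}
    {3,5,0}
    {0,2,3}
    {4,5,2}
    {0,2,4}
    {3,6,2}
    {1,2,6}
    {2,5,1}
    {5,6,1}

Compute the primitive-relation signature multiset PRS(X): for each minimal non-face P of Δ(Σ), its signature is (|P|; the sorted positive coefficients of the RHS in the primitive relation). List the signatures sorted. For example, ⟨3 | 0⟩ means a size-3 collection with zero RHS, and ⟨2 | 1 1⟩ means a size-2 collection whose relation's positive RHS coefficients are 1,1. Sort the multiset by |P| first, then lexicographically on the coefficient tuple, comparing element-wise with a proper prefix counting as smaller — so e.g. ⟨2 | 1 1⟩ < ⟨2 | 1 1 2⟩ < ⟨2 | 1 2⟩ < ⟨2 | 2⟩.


Δ(Σ) — 7 vertices, 9 min non-faces:

  P = {0,1}:  v_{0} + v_{1} = 0  ⟹  sig = ⟨2 | 0⟩
  P = {0,6}:  v_{0} + v_{6} = v_{3}  ⟹  sig = ⟨2 | 1⟩
  P = {1,3}:  v_{1} + v_{3} = v_{6}  ⟹  sig = ⟨2 | 1⟩
  P = {4,6}:  v_{4} + v_{6} = v_{0}  ⟹  sig = ⟨2 | 1⟩
  P = {1,4}:  v_{1} + v_{4} = v_{2} + v_{5}  ⟹  sig = ⟨2 | 1 1⟩
  P = {3,4}:  v_{3} + v_{4} = 2·v_{0}  ⟹  sig = ⟨2 | 2⟩
  P = {2,5,6}:  v_{2} + v_{5} + v_{6} = 0  ⟹  sig = ⟨3 | 0⟩
  P = {0,2,5}:  v_{0} + v_{2} + v_{5} = v_{4}  ⟹  sig = ⟨3 | 1⟩
  P = {2,3,5}:  v_{2} + v_{3} + v_{5} = v_{0}  ⟹  sig = ⟨3 | 1⟩

Signatures (|P|; sorted positive RHS coefficients), sorted:
[⟨2 | 0⟩, ⟨2 | 1⟩, ⟨2 | 1⟩, ⟨2 | 1⟩, ⟨2 | 1 1⟩, ⟨2 | 2⟩, ⟨3 | 0⟩, ⟨3 | 1⟩, ⟨3 | 1⟩]
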